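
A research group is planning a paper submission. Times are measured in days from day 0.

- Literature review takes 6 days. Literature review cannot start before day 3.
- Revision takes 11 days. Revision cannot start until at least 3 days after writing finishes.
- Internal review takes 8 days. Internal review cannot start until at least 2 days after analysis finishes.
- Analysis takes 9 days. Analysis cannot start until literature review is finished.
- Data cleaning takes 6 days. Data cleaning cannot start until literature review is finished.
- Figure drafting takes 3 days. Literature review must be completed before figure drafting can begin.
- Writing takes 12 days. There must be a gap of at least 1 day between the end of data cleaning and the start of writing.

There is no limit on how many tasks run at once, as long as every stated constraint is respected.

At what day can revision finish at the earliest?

42

Literature review cannot begin until its own release at day 3. It runs from day 3 to 3 + 6 = day 9.
After literature review (finishes day 9), data cleaning can start at day 9 and finishes at day 15.
After data cleaning (finishes day 15, plus 1-day gap → day 16), writing can start at day 16 and finishes at day 28.
After writing (finishes day 28, plus 3-day gap → day 31), revision can start at day 31 and finishes at day 42.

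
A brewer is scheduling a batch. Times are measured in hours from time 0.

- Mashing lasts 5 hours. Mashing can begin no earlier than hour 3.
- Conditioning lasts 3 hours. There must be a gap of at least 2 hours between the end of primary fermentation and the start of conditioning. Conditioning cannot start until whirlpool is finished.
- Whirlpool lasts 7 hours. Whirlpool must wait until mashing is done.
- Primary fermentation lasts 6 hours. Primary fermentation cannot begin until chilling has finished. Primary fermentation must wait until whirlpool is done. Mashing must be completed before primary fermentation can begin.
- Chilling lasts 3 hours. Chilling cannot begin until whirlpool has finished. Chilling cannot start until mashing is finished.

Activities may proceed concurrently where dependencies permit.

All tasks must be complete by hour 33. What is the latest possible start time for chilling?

19

Nothing follows conditioning; the deadline of hour 33 is its only limit. It must start by 33 − 3 = hour 30.
Primary fermentation has to be done before conditioning (must start by hour 30, minus 2-hour gap → hour 28). That means finishing by hour 28, i.e. starting by 28 − 6 = hour 22.
Since primary fermentation (must start by hour 22) depends on it, chilling must finish by hour 22. Backing off its 3-hour duration gives a latest start of hour 19.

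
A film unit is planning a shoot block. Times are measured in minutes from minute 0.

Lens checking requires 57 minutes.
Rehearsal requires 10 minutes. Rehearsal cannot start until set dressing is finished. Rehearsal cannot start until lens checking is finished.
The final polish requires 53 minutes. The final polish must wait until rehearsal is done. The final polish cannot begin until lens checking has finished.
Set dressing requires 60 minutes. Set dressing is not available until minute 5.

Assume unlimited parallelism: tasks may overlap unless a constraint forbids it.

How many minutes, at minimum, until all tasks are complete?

Lens checking can start immediately at minute 0; it finishes at minute 57.
Set dressing cannot begin until its own release at minute 5. It runs from minute 5 to 5 + 60 = minute 65.
Rehearsal has to wait for set dressing (finishes minute 65); lens checking (finishes minute 57). The latest of these is minute 65, so rehearsal runs minute 65 to 65 + 10 = minute 75.
For the final polish: rehearsal (finishes minute 75); lens checking (finishes minute 57). Taking the maximum gives a start of minute 75, and it finishes at 75 + 53 = minute 128.
All tasks are finished once the last one completes. Finish times: Set dressing at 65, Lens checking at 57, Rehearsal at 75, The final polish at 128. The latest is minute 128.

128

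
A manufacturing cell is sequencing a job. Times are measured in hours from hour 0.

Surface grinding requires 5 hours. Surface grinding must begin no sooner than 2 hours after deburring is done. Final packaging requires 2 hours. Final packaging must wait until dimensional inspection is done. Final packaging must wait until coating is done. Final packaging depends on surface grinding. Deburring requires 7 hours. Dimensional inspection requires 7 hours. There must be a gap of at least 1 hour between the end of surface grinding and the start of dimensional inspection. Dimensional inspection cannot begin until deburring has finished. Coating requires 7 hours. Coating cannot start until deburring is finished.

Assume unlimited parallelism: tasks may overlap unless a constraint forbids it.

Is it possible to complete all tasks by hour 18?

Nothing blocks deburring, so it runs from hour 0 to hour 7.
Coating cannot begin until deburring (finishes hour 7). It runs from hour 7 to 7 + 7 = hour 14.
Surface grinding cannot begin until deburring (finishes hour 7, plus 2-hour gap → hour 9). It runs from hour 9 to 9 + 5 = hour 14.
Dimensional inspection has to wait for surface grinding (finishes hour 14, plus 1-hour gap → hour 15); deburring (finishes hour 7). The latest of these is hour 15, so dimensional inspection runs hour 15 to 15 + 7 = hour 22.
Final packaging cannot start until dimensional inspection (finishes hour 22); coating (finishes hour 14); surface grinding (finishes hour 14). The controlling bound is hour 22, so final packaging finishes at 22 + 2 = hour 24.
The earliest everything can be done is hour 24, which is after the deadline of 18, so it is not possible.

No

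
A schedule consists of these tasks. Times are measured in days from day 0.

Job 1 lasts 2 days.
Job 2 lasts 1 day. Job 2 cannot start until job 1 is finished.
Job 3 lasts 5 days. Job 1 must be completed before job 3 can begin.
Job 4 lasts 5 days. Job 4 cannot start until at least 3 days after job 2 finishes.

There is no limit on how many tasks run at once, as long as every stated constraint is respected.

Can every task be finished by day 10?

Job 1 can start immediately at day 0; it finishes at day 2.
Job 3 cannot begin until job 1 (finishes day 2). It runs from day 2 to 2 + 5 = day 7.
Job 2 cannot begin until job 1 (finishes day 2). It runs from day 2 to 2 + 1 = day 3.
Job 4 cannot begin until job 2 (finishes day 3, plus 3-day gap → day 6). It runs from day 6 to 6 + 5 = day 11.
The earliest everything can be done is day 11, which is after the deadline of 10, so it is not possible.

No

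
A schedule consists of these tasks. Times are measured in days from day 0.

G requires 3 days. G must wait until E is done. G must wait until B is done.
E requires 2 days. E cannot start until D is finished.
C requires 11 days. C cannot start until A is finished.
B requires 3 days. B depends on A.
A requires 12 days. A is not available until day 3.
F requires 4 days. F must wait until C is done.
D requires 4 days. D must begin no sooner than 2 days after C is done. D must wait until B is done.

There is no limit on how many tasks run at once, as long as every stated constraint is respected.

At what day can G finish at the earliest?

37

After its own release at day 3, A can start at day 3 and finishes at day 15.
C cannot begin until A (finishes day 15). It runs from day 15 to 15 + 11 = day 26.
B waits on A (finishes day 15), so it starts at day 15 and finishes at 15 + 3 = day 18.
D cannot start until C (finishes day 26, plus 2-day gap → day 28); B (finishes day 18). The controlling bound is day 28, so D finishes at 28 + 4 = day 32.
After D (finishes day 32), E can start at day 32 and finishes at day 34.
G needs all of E (finishes day 34); B (finishes day 18). That puts its earliest start at day 34; it finishes at 34 + 3 = day 37.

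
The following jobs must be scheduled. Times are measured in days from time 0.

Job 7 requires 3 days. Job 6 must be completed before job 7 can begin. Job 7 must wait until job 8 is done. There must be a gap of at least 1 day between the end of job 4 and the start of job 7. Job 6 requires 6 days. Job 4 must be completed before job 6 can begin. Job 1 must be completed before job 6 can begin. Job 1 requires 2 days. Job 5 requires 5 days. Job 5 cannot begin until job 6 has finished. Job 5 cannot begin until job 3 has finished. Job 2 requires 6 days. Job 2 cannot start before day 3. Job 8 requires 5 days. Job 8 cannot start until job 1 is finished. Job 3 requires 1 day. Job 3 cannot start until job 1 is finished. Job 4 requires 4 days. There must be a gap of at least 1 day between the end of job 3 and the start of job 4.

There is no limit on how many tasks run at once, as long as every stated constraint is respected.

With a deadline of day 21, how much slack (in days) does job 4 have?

Job 1 has no prerequisites, so it starts at day 0 and finishes at day 2.
Job 3 cannot begin until job 1 (finishes day 2). It runs from day 2 to 2 + 1 = day 3.
Job 4 waits on job 3 (finishes day 3, plus 1-day gap → day 4), so it starts at day 4 and finishes at 4 + 4 = day 8.

Working backward from the deadline:
Job 5 must finish by day 21; it takes 5 days, so it must start by 21 − 5 = day 16.
To finish by day 21, job 7 (duration 3) must start no later than day 18.
Job 6 feeds job 5 (must start by day 16); job 7 (must start by day 18). Taking the minimum, job 6 must finish by day 16 and start by 16 − 6 = day 10.
Job 4 feeds job 6 (must start by day 10); job 7 (must start by day 18, minus 1-day gap → day 17). Taking the minimum, job 4 must finish by day 10 and start by 10 − 4 = day 6.
So job 4 can start as early as day 4 and as late as day 6, giving 6 − 4 = 2 days of slack.

2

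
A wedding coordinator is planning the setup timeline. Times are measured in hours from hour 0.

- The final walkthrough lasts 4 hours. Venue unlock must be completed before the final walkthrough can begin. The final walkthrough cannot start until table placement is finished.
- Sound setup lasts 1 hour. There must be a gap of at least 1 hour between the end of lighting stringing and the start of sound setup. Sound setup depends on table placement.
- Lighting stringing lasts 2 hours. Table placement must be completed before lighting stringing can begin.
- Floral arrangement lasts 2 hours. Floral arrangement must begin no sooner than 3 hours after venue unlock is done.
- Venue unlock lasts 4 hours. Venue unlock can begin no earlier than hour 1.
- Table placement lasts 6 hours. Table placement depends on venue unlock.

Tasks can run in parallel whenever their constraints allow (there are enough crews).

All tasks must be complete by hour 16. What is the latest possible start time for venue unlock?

2

To finish by hour 16, sound setup (duration 1) must start no later than hour 15.
Lighting stringing must finish before sound setup (must start by hour 15, minus 1-hour gap → hour 14). With a 2-hour duration, lighting stringing must start by 14 − 2 = hour 12.
The final walkthrough must finish by hour 16; it takes 4 hours, so it must start by 16 − 4 = hour 12.
For table placement: lighting stringing (must start by hour 12); sound setup (must start by hour 15); the final walkthrough (must start by hour 12). The most restrictive is hour 12; with a 6-hour duration, table placement must start by hour 6.
Nothing follows floral arrangement; the deadline of hour 16 is its only limit. It must start by 16 − 2 = hour 14.
Venue unlock must finish in time for table placement (must start by hour 6); floral arrangement (must start by hour 14, minus 3-hour gap → hour 11); the final walkthrough (must start by hour 12). The tightest is hour 6, so venue unlock must start by 6 − 4 = hour 2.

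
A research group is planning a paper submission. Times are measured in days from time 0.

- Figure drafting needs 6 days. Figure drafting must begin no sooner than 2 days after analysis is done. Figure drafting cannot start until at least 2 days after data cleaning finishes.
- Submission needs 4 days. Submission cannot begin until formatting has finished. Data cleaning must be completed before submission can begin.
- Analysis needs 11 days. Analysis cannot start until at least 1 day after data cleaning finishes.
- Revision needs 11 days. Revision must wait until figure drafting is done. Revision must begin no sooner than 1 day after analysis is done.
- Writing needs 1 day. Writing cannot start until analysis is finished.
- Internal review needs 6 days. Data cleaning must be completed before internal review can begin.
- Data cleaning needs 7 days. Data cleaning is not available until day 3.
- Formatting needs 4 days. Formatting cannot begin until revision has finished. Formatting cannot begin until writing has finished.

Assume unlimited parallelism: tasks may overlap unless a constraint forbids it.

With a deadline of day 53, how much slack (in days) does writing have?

Data cleaning waits on its own release at day 3, so it starts at day 3 and finishes at 3 + 7 = day 10.
Analysis cannot begin until data cleaning (finishes day 10, plus 1-day gap → day 11). It runs from day 11 to 11 + 11 = day 22.
After analysis (finishes day 22), writing can start at day 22 and finishes at day 23.

Working backward from the deadline:
To finish by day 53, submission (duration 4) must start no later than day 49.
Since submission (must start by day 49) depends on it, formatting must finish by day 49. Backing off its 4-day duration gives a latest start of day 45.
Writing feeds into formatting (must start by day 45); so writing must finish by day 45 and therefore start by day 44.
So writing can start as early as day 22 and as late as day 44, giving 44 − 22 = 22 days of slack.

22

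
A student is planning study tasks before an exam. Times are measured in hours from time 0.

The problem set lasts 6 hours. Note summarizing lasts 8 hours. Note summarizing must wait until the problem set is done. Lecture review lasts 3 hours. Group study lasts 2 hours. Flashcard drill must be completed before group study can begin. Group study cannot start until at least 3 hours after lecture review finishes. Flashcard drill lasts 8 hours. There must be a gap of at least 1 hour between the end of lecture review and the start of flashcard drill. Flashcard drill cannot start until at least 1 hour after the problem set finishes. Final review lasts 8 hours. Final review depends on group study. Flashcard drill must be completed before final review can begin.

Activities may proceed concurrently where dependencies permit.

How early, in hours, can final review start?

17

The problem set has no prerequisites, so it starts at hour 0 and finishes at hour 6.
Nothing blocks lecture review, so it runs from hour 0 to hour 3.
Flashcard drill cannot start until lecture review (finishes hour 3, plus 1-hour gap → hour 4); the problem set (finishes hour 6, plus 1-hour gap → hour 7). The controlling bound is hour 7, so flashcard drill finishes at 7 + 8 = hour 15.
Group study cannot start until flashcard drill (finishes hour 15); lecture review (finishes hour 3, plus 3-hour gap → hour 6). The controlling bound is hour 15, so group study finishes at 15 + 2 = hour 17.
Final review waits on group study (finishes hour 17); flashcard drill (finishes hour 15). The latest of these is hour 17, which is the earliest final review can start.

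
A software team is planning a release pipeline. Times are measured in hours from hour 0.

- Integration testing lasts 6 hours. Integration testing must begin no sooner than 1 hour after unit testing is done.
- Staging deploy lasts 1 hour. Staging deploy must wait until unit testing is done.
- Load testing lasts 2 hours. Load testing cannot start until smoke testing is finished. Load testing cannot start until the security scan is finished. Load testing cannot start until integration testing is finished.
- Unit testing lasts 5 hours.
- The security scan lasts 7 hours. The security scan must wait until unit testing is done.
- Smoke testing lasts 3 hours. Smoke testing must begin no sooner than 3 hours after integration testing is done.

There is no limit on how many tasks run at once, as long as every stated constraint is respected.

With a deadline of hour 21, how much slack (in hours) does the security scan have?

Unit testing has no prerequisites, so it starts at hour 0 and finishes at hour 5.
After unit testing (finishes hour 5), the security scan can start at hour 5 and finishes at hour 12.

Working backward from the deadline:
Nothing follows load testing; the deadline of hour 21 is its only limit. It must start by 21 − 2 = hour 19.
Since load testing (must start by hour 19) depends on it, the security scan must finish by hour 19. Backing off its 7-hour duration gives a latest start of hour 12.
So the security scan can start as early as hour 5 and as late as hour 12, giving 12 − 5 = 7 hours of slack.

7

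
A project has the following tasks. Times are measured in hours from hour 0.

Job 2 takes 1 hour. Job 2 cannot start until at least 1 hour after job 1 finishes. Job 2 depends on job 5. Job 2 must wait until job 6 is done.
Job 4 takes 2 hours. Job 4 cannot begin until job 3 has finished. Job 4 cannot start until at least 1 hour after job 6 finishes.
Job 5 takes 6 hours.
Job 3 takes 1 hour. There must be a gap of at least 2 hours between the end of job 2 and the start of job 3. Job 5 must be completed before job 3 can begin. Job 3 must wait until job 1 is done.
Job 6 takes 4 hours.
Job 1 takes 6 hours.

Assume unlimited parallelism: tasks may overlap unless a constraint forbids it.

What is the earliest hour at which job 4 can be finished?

13

Nothing blocks job 6, so it runs from hour 0 to hour 4.
Nothing blocks job 5, so it runs from hour 0 to hour 6.
Job 1 has no prerequisites, so it starts at hour 0 and finishes at hour 6.
Job 2 has to wait for job 1 (finishes hour 6, plus 1-hour gap → hour 7); job 5 (finishes hour 6); job 6 (finishes hour 4). The latest of these is hour 7, so job 2 runs hour 7 to 7 + 1 = hour 8.
Job 3 needs all of job 2 (finishes hour 8, plus 2-hour gap → hour 10); job 5 (finishes hour 6); job 1 (finishes hour 6). That puts its earliest start at hour 10; it finishes at 10 + 1 = hour 11.
For job 4: job 3 (finishes hour 11); job 6 (finishes hour 4, plus 1-hour gap → hour 5). Taking the maximum gives a start of hour 11, and it finishes at 11 + 2 = hour 13.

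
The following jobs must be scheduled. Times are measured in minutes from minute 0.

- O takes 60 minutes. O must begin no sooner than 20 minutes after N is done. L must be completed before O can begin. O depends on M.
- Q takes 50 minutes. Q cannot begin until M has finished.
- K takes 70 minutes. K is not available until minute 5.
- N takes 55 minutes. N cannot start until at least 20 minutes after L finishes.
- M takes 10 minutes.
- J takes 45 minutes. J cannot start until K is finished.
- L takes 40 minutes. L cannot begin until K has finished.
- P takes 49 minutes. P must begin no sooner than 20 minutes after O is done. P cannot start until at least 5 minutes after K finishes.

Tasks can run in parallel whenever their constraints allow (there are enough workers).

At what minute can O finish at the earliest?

270

M can start immediately at minute 0; it finishes at minute 10.
K waits on its own release at minute 5, so it starts at minute 5 and finishes at 5 + 70 = minute 75.
After K (finishes minute 75), L can start at minute 75 and finishes at minute 115.
N cannot begin until L (finishes minute 115, plus 20-minute gap → minute 135). It runs from minute 135 to 135 + 55 = minute 190.
O has to wait for N (finishes minute 190, plus 20-minute gap → minute 210); L (finishes minute 115); M (finishes minute 10). The latest of these is minute 210, so O runs minute 210 to 210 + 60 = minute 270.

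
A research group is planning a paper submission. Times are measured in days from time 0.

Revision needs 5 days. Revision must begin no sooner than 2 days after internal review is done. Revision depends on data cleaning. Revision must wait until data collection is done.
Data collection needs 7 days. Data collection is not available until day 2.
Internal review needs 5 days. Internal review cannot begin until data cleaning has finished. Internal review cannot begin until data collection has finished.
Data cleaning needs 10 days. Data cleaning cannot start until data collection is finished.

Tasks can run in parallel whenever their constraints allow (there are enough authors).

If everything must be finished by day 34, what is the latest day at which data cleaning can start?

12

Revision must finish by day 34; it takes 5 days, so it must start by 34 − 5 = day 29.
Internal review has to be done before revision (must start by day 29, minus 2-day gap → day 27). That means finishing by day 27, i.e. starting by 27 − 5 = day 22.
Data cleaning has several dependents: internal review (must start by day 22); revision (must start by day 29). The earliest of those limits is day 22, so data cleaning must start by 22 − 10 = day 12.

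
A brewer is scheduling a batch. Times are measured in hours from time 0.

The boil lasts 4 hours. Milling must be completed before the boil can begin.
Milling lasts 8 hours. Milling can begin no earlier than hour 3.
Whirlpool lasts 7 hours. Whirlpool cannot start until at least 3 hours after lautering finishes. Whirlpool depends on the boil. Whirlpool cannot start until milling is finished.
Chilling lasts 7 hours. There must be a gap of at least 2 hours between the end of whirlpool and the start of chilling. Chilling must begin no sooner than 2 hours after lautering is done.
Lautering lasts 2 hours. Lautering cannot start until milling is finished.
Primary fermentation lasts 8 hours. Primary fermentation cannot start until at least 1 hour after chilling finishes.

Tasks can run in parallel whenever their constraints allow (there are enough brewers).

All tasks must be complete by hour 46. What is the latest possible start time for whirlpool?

21

To finish by hour 46, primary fermentation (duration 8) must start no later than hour 38.
Chilling feeds into primary fermentation (must start by hour 38, minus 1-hour gap → hour 37); so chilling must finish by hour 37 and therefore start by hour 30.
Since chilling (must start by hour 30, minus 2-hour gap → hour 28) depends on it, whirlpool must finish by hour 28. Backing off its 7-hour duration gives a latest start of hour 21.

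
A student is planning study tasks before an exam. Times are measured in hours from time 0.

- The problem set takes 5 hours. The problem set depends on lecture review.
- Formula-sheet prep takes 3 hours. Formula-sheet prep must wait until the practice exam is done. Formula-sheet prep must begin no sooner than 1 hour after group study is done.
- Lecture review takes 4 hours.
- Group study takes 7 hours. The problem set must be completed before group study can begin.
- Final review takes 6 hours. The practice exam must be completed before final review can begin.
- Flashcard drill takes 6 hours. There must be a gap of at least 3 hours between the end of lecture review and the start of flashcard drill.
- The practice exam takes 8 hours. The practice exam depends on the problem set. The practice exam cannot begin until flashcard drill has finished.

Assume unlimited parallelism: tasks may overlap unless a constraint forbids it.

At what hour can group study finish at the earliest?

16

Lecture review has no prerequisites, so it starts at hour 0 and finishes at hour 4.
The problem set cannot begin until lecture review (finishes hour 4). It runs from hour 4 to 4 + 5 = hour 9.
After the problem set (finishes hour 9), group study can start at hour 9 and finishes at hour 16.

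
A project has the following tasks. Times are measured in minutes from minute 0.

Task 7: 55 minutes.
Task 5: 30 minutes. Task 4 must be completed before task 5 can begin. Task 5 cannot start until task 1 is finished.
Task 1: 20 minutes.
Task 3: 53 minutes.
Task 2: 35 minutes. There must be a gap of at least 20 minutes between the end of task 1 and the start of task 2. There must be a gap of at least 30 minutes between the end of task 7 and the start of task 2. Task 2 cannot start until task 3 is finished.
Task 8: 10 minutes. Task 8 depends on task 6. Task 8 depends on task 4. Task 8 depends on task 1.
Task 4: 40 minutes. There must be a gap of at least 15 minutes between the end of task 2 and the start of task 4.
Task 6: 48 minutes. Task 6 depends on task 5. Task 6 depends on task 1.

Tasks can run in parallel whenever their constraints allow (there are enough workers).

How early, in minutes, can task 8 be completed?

Task 7 has no prerequisites, so it starts at minute 0 and finishes at minute 55.
Task 3 has no prerequisites, so it starts at minute 0 and finishes at minute 53.
Task 1 can start immediately at minute 0; it finishes at minute 20.
For task 2: task 1 (finishes minute 20, plus 20-minute gap → minute 40); task 7 (finishes minute 55, plus 30-minute gap → minute 85); task 3 (finishes minute 53). Taking the maximum gives a start of minute 85, and it finishes at 85 + 35 = minute 120.
Task 4 cannot begin until task 2 (finishes minute 120, plus 15-minute gap → minute 135). It runs from minute 135 to 135 + 40 = minute 175.
Task 5 has to wait for task 4 (finishes minute 175); task 1 (finishes minute 20). The latest of these is minute 175, so task 5 runs minute 175 to 175 + 30 = minute 205.
Task 6 needs all of task 5 (finishes minute 205); task 1 (finishes minute 20). That puts its earliest start at minute 205; it finishes at 205 + 48 = minute 253.
Task 8 needs all of task 6 (finishes minute 253); task 4 (finishes minute 175); task 1 (finishes minute 20). That puts its earliest start at minute 253; it finishes at 253 + 10 = minute 263.

263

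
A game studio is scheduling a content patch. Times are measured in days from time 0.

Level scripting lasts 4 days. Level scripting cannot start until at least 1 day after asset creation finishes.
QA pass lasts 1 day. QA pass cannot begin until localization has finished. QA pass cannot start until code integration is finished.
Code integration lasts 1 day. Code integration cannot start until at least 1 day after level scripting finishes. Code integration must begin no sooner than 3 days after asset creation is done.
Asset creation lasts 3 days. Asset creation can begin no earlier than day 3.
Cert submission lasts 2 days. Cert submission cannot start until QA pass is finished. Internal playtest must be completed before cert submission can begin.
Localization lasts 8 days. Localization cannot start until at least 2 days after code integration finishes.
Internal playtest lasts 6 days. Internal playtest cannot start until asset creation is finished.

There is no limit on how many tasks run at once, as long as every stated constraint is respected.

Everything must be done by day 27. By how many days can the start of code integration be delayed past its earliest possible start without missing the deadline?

1

Asset creation cannot begin until its own release at day 3. It runs from day 3 to 3 + 3 = day 6.
Level scripting cannot begin until asset creation (finishes day 6, plus 1-day gap → day 7). It runs from day 7 to 7 + 4 = day 11.
For code integration: level scripting (finishes day 11, plus 1-day gap → day 12); asset creation (finishes day 6, plus 3-day gap → day 9). Taking the maximum gives a start of day 12, and it finishes at 12 + 1 = day 13.

Working backward from the deadline:
To finish by day 27, cert submission (duration 2) must start no later than day 25.
QA pass has to be done before cert submission (must start by day 25). That means finishing by day 25, i.e. starting by 25 − 1 = day 24.
Localization feeds into QA pass (must start by day 24); so localization must finish by day 24 and therefore start by day 16.
For code integration: localization (must start by day 16, minus 2-day gap → day 14); QA pass (must start by day 24). The most restrictive is day 14; with a 1-day duration, code integration must start by day 13.
So code integration can start as early as day 12 and as late as day 13, giving 13 − 12 = 1 day of slack.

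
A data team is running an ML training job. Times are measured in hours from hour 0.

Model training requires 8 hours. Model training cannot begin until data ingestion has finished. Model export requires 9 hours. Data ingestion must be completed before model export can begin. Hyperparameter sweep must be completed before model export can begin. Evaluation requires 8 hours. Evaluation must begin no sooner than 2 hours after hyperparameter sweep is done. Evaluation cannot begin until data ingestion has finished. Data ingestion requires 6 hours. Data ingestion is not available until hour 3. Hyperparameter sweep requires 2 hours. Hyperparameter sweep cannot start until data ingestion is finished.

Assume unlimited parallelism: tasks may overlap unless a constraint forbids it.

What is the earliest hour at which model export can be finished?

Data ingestion waits on its own release at hour 3, so it starts at hour 3 and finishes at 3 + 6 = hour 9.
After data ingestion (finishes hour 9), hyperparameter sweep can start at hour 9 and finishes at hour 11.
Model export cannot start until data ingestion (finishes hour 9); hyperparameter sweep (finishes hour 11). The controlling bound is hour 11, so model export finishes at 11 + 9 = hour 20.

20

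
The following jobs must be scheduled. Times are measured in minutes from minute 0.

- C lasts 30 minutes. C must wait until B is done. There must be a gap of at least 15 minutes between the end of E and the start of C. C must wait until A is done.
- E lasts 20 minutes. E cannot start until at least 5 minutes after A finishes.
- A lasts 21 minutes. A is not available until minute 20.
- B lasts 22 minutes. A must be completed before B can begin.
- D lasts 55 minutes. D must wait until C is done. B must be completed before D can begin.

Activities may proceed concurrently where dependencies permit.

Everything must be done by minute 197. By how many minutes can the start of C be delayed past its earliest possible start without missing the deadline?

After its own release at minute 20, A can start at minute 20 and finishes at minute 41.
E cannot begin until A (finishes minute 41, plus 5-minute gap → minute 46). It runs from minute 46 to 46 + 20 = minute 66.
B cannot begin until A (finishes minute 41). It runs from minute 41 to 41 + 22 = minute 63.
C has to wait for B (finishes minute 63); E (finishes minute 66, plus 15-minute gap → minute 81); A (finishes minute 41). The latest of these is minute 81, so C runs minute 81 to 81 + 30 = minute 111.

Working backward from the deadline:
D must finish by minute 197; it takes 55 minutes, so it must start by 197 − 55 = minute 142.
Since D (must start by minute 142) depends on it, C must finish by minute 142. Backing off its 30-minute duration gives a latest start of minute 112.
So C can start as early as minute 81 and as late as minute 112, giving 112 − 81 = 31 minutes of slack.

31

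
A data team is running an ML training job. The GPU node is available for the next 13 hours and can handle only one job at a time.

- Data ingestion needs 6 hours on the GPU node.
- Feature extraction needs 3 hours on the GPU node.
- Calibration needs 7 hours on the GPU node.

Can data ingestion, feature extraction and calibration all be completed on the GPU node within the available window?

No

Running back to back, the jobs need 6 + 3 + 7 = 16 hours on the GPU node.
Since 16 > 13, they cannot all fit.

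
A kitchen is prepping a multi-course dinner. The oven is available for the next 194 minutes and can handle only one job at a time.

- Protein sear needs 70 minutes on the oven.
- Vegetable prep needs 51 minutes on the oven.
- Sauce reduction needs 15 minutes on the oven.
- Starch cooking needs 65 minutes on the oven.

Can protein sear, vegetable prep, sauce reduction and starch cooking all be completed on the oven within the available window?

Running back to back, the jobs need 70 + 51 + 15 + 65 = 201 minutes on the oven.
Since 201 > 194, they cannot all fit.

No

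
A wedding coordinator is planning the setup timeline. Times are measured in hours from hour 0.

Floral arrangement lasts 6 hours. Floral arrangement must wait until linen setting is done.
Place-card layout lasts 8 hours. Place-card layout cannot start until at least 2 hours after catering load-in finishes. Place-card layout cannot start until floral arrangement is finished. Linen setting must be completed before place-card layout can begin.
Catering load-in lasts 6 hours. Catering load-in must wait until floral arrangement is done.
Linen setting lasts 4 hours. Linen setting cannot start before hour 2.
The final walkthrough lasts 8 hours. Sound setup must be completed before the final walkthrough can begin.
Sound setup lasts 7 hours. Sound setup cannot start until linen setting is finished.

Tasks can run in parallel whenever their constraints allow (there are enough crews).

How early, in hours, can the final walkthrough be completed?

Linen setting waits on its own release at hour 2, so it starts at hour 2 and finishes at 2 + 4 = hour 6.
Sound setup waits on linen setting (finishes hour 6), so it starts at hour 6 and finishes at 6 + 7 = hour 13.
After sound setup (finishes hour 13), the final walkthrough can start at hour 13 and finishes at hour 21.

21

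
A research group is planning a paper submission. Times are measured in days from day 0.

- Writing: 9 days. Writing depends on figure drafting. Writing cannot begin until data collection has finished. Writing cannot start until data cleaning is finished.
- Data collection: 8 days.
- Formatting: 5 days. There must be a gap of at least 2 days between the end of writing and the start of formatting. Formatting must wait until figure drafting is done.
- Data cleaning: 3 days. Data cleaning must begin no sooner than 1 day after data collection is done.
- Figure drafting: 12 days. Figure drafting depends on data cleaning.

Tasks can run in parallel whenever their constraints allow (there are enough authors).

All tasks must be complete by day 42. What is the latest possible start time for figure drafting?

14

To finish by day 42, formatting (duration 5) must start no later than day 37.
Writing feeds into formatting (must start by day 37, minus 2-day gap → day 35); so writing must finish by day 35 and therefore start by day 26.
Figure drafting must finish in time for writing (must start by day 26); formatting (must start by day 37). The tightest is day 26, so figure drafting must start by 26 − 12 = day 14.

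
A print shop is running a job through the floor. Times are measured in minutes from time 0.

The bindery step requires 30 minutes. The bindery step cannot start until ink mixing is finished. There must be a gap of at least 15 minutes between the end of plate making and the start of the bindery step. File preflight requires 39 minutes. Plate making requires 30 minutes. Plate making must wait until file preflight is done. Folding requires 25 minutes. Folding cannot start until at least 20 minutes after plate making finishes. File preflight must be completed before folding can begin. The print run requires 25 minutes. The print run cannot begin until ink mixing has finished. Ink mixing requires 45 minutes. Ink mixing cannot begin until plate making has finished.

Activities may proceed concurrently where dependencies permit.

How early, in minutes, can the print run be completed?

File preflight can start immediately at minute 0; it finishes at minute 39.
Plate making cannot begin until file preflight (finishes minute 39). It runs from minute 39 to 39 + 30 = minute 69.
Ink mixing waits on plate making (finishes minute 69), so it starts at minute 69 and finishes at 69 + 45 = minute 114.
After ink mixing (finishes minute 114), the print run can start at minute 114 and finishes at minute 139.

139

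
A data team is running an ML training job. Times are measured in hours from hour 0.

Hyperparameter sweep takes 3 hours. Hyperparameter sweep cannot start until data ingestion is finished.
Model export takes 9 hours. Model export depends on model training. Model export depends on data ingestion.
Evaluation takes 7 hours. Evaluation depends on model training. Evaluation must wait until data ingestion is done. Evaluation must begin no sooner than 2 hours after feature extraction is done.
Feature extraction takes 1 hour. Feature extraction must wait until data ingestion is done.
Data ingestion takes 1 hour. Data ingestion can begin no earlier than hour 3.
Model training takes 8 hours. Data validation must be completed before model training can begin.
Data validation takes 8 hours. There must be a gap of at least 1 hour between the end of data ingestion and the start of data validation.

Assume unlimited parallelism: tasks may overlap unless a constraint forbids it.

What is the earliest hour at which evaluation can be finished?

28

After its own release at hour 3, data ingestion can start at hour 3 and finishes at hour 4.
Feature extraction waits on data ingestion (finishes hour 4), so it starts at hour 4 and finishes at 4 + 1 = hour 5.
Data validation cannot begin until data ingestion (finishes hour 4, plus 1-hour gap → hour 5). It runs from hour 5 to 5 + 8 = hour 13.
Model training cannot begin until data validation (finishes hour 13). It runs from hour 13 to 13 + 8 = hour 21.
For evaluation: model training (finishes hour 21); data ingestion (finishes hour 4); feature extraction (finishes hour 5, plus 2-hour gap → hour 7). Taking the maximum gives a start of hour 21, and it finishes at 21 + 7 = hour 28.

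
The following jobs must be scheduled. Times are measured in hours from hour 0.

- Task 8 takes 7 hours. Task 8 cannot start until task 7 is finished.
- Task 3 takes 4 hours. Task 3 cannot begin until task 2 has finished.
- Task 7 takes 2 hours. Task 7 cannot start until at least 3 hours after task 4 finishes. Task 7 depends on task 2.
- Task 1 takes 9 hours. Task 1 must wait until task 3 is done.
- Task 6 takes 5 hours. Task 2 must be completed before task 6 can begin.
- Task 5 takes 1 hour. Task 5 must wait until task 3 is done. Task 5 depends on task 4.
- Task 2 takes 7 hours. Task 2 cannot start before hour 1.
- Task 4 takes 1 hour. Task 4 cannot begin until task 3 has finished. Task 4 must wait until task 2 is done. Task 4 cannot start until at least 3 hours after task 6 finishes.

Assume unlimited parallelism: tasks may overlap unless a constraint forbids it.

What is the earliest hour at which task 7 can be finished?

22

Task 2 cannot begin until its own release at hour 1. It runs from hour 1 to 1 + 7 = hour 8.
Task 6 cannot begin until task 2 (finishes hour 8). It runs from hour 8 to 8 + 5 = hour 13.
Task 3 cannot begin until task 2 (finishes hour 8). It runs from hour 8 to 8 + 4 = hour 12.
Task 4 has to wait for task 3 (finishes hour 12); task 2 (finishes hour 8); task 6 (finishes hour 13, plus 3-hour gap → hour 16). The latest of these is hour 16, so task 4 runs hour 16 to 16 + 1 = hour 17.
Task 7 needs all of task 4 (finishes hour 17, plus 3-hour gap → hour 20); task 2 (finishes hour 8). That puts its earliest start at hour 20; it finishes at 20 + 2 = hour 22.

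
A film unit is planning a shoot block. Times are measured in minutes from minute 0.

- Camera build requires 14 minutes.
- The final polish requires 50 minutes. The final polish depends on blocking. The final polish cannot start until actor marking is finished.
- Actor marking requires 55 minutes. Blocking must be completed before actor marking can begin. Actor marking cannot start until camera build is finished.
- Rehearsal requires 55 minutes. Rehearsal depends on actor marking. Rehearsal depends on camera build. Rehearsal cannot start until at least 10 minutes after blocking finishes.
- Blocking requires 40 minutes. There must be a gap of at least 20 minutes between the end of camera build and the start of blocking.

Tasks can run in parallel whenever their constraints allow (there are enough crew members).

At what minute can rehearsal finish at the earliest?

184

Nothing blocks camera build, so it runs from minute 0 to minute 14.
Blocking cannot begin until camera build (finishes minute 14, plus 20-minute gap → minute 34). It runs from minute 34 to 34 + 40 = minute 74.
Actor marking has to wait for blocking (finishes minute 74); camera build (finishes minute 14). The latest of these is minute 74, so actor marking runs minute 74 to 74 + 55 = minute 129.
For rehearsal: actor marking (finishes minute 129); camera build (finishes minute 14); blocking (finishes minute 74, plus 10-minute gap → minute 84). Taking the maximum gives a start of minute 129, and it finishes at 129 + 55 = minute 184.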